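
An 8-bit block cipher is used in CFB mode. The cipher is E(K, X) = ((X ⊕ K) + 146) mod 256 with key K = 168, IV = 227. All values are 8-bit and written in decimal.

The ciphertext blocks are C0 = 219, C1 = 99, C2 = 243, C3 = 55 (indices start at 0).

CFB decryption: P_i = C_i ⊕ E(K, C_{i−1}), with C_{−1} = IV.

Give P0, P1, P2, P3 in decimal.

P0: E(K, 227) = 221; 219 ⊕ 221 = 6.
P1: E(K, 219) = 5; 99 ⊕ 5 = 102.
P2: E(K, 99) = 93; 243 ⊕ 93 = 174.
P3: E(K, 243) = 237; 55 ⊕ 237 = 218.

P0 = 6, P1 = 102, P2 = 174, P3 = 218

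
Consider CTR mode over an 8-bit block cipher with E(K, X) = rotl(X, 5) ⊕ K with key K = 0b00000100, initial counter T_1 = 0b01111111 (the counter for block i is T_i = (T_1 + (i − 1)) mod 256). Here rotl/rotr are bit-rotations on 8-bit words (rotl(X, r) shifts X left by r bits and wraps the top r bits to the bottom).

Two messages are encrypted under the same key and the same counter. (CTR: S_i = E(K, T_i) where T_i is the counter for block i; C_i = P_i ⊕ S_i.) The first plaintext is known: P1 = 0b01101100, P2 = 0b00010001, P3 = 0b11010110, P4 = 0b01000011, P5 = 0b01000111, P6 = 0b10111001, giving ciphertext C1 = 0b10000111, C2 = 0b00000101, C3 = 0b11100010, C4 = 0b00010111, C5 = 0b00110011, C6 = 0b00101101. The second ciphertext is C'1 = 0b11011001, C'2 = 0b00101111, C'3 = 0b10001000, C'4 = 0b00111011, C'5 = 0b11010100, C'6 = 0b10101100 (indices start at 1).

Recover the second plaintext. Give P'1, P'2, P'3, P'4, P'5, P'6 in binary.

In CTR with a reused counter, both messages share the same keystream S_i, so C_i ⊕ C'_i = P_i ⊕ P'_i and thus P'_i = P_i ⊕ C_i ⊕ C'_i.
P'1: 0b01101100 ⊕ 0b10000111 ⊕ 0b11011001 = 0b00110010.
P'2: 0b00010001 ⊕ 0b00000101 ⊕ 0b00101111 = 0b00111011.
P'3: 0b11010110 ⊕ 0b11100010 ⊕ 0b10001000 = 0b10111100.
P'4: 0b01000011 ⊕ 0b00010111 ⊕ 0b00111011 = 0b01101111.
P'5: 0b01000111 ⊕ 0b00110011 ⊕ 0b11010100 = 0b10100000.
P'6: 0b10111001 ⊕ 0b00101101 ⊕ 0b10101100 = 0b00111000.

P'1 = 0b00110010, P'2 = 0b00111011, P'3 = 0b10111100, P'4 = 0b01101111, P'5 = 0b10100000, P'6 = 0b00111000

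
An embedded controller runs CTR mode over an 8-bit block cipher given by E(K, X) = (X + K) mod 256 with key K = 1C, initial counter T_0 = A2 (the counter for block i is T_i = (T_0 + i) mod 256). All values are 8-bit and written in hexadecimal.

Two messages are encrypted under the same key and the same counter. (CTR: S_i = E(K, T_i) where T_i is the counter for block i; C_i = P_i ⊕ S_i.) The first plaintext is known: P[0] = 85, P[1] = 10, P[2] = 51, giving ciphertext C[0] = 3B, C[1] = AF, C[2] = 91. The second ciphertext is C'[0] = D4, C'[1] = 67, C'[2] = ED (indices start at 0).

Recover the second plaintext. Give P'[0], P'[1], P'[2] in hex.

P'[0] = 6A, P'[1] = D8, P'[2] = 2D

In CTR with a reused counter, both messages share the same keystream S_i, so C_i ⊕ C'_i = P_i ⊕ P'_i and thus P'_i = P_i ⊕ C_i ⊕ C'_i.
P'[0]: 85 ⊕ 3B ⊕ D4 = 6A.
P'[1]: 10 ⊕ AF ⊕ 67 = D8.
P'[2]: 51 ⊕ 91 ⊕ ED = 2D.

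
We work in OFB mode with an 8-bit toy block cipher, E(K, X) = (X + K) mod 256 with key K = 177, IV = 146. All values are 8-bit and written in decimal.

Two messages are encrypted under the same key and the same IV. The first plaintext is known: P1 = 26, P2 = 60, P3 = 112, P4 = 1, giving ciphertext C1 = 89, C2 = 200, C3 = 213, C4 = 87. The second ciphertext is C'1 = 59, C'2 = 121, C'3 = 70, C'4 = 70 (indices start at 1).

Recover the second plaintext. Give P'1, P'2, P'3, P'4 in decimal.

P'1 = 120, P'2 = 141, P'3 = 227, P'4 = 16

In OFB with a reused IV, both messages share the same keystream S_i, so C_i ⊕ C'_i = P_i ⊕ P'_i and thus P'_i = P_i ⊕ C_i ⊕ C'_i.
P'1: 26 ⊕ 89 ⊕ 59 = 120.
P'2: 60 ⊕ 200 ⊕ 121 = 141.
P'3: 112 ⊕ 213 ⊕ 70 = 227.
P'4: 1 ⊕ 87 ⊕ 70 = 16.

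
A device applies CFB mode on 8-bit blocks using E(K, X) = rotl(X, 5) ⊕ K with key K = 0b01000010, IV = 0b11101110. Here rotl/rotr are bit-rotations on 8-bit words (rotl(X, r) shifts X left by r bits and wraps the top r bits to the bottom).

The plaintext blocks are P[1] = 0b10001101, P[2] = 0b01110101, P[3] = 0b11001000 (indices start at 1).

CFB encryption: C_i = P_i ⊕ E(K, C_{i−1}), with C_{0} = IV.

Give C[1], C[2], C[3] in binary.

C[1]: E(K, 0b11101110) = 0b10011111; 0b10001101 ⊕ 0b10011111 = 0b00010010.
C[2]: E(K, 0b00010010) = 0b00000000; 0b01110101 ⊕ 0b00000000 = 0b01110101.
C[3]: E(K, 0b01110101) = 0b11101100; 0b11001000 ⊕ 0b11101100 = 0b00100100.

C[1] = 0b00010010, C[2] = 0b01110101, C[3] = 0b00100100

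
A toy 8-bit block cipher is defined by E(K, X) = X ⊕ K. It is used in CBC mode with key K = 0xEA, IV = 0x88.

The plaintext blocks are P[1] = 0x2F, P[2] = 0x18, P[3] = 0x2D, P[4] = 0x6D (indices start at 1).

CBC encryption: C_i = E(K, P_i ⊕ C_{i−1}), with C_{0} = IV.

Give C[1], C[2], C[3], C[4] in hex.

C[1]: P[1] ⊕ 0x88 = 0xA7; E(K, 0xA7) = 0x4D.
C[2]: P[2] ⊕ 0x4D = 0x55; E(K, 0x55) = 0xBF.
C[3]: P[3] ⊕ 0xBF = 0x92; E(K, 0x92) = 0x78.
C[4]: P[4] ⊕ 0x78 = 0x15; E(K, 0x15) = 0xFF.

C[1] = 0x4D, C[2] = 0xBF, C[3] = 0x78, C[4] = 0xFF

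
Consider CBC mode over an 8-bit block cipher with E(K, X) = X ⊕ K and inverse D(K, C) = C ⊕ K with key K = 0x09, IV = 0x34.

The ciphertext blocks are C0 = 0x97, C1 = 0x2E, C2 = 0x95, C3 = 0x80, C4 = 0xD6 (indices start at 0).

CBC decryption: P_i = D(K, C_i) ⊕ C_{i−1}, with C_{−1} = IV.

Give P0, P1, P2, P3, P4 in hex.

P0 = 0xAA, P1 = 0xB0, P2 = 0xB2, P3 = 0x1C, P4 = 0x5F

P0: D(K, 0x97) = 0x9E; 0x9E ⊕ 0x34 = 0xAA.
P1: D(K, 0x2E) = 0x27; 0x27 ⊕ 0x97 = 0xB0.
P2: D(K, 0x95) = 0x9C; 0x9C ⊕ 0x2E = 0xB2.
P3: D(K, 0x80) = 0x89; 0x89 ⊕ 0x95 = 0x1C.
P4: D(K, 0xD6) = 0xDF; 0xDF ⊕ 0x80 = 0x5F.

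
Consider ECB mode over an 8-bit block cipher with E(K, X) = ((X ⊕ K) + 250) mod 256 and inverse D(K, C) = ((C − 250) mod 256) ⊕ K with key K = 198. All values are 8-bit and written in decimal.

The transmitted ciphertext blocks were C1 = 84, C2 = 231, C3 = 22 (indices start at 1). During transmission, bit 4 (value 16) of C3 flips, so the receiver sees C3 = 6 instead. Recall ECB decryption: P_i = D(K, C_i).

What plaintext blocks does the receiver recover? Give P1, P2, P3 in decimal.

P1 = 156, P2 = 43, P3 = 202

Only C3 changed, to 6. In ECB, a change in C_i affects only P_i. Decrypting the received ciphertext:
P1: D(K, 84) = 156.
P2: D(K, 231) = 43.
P3: D(K, 6) = 202.
Blocks that differ from the original plaintext: P3.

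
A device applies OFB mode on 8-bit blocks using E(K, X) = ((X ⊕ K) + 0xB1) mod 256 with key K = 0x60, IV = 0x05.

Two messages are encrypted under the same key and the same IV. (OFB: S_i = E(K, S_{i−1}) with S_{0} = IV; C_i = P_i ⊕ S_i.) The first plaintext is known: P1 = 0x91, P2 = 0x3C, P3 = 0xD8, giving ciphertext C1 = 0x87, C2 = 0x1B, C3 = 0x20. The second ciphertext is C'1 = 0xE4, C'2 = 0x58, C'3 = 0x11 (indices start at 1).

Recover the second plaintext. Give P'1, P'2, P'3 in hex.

In OFB with a reused IV, both messages share the same keystream S_i, so C_i ⊕ C'_i = P_i ⊕ P'_i and thus P'_i = P_i ⊕ C_i ⊕ C'_i.
P'1: 0x91 ⊕ 0x87 ⊕ 0xE4 = 0xF2.
P'2: 0x3C ⊕ 0x1B ⊕ 0x58 = 0x7F.
P'3: 0xD8 ⊕ 0x20 ⊕ 0x11 = 0xE9.

P'1 = 0xF2, P'2 = 0x7F, P'3 = 0xE9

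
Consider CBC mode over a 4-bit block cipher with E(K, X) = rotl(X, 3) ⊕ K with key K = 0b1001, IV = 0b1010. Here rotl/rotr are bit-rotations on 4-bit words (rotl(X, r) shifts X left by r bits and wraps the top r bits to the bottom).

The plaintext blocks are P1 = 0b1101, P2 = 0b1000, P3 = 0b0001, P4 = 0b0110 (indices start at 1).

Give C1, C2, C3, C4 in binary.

C1 = 0b0010, C2 = 0b1100, C3 = 0b0111, C4 = 0b0001

CBC encryption: C_i = E(K, P_i ⊕ C_{i−1}), with C_{0} = IV.
C1: P1 ⊕ 0b1010 = 0b0111; E(K, 0b0111) = 0b0010.
C2: P2 ⊕ 0b0010 = 0b1010; E(K, 0b1010) = 0b1100.
C3: P3 ⊕ 0b1100 = 0b1101; E(K, 0b1101) = 0b0111.
C4: P4 ⊕ 0b0111 = 0b0001; E(K, 0b0001) = 0b0001.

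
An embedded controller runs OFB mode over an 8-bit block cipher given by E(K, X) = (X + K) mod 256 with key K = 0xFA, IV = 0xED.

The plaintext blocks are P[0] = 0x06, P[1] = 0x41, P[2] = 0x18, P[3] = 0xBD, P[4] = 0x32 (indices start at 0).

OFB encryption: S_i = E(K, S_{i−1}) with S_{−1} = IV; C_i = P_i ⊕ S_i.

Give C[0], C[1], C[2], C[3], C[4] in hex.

C[0] = 0xE1, C[1] = 0xA0, C[2] = 0xC3, C[3] = 0x68, C[4] = 0xFD

C[0]: S = E(K, 0xED) = 0xE7; 0x06 ⊕ 0xE7 = 0xE1.
C[1]: S = E(K, 0xE7) = 0xE1; 0x41 ⊕ 0xE1 = 0xA0.
C[2]: S = E(K, 0xE1) = 0xDB; 0x18 ⊕ 0xDB = 0xC3.
C[3]: S = E(K, 0xDB) = 0xD5; 0xBD ⊕ 0xD5 = 0x68.
C[4]: S = E(K, 0xD5) = 0xCF; 0x32 ⊕ 0xCF = 0xFD.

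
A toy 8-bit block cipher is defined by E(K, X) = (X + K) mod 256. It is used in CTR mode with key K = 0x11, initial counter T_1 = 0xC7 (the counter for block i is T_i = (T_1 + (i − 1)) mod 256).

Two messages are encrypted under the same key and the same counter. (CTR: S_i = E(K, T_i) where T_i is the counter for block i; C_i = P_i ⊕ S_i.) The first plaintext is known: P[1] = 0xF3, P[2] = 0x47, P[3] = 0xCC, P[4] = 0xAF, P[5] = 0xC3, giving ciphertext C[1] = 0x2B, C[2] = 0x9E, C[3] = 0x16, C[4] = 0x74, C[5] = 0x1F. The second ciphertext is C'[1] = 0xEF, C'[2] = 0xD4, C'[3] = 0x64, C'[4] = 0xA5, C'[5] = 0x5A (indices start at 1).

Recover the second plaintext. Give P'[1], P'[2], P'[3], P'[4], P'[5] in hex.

In CTR with a reused counter, both messages share the same keystream S_i, so C_i ⊕ C'_i = P_i ⊕ P'_i and thus P'_i = P_i ⊕ C_i ⊕ C'_i.
P'[1]: 0xF3 ⊕ 0x2B ⊕ 0xEF = 0x37.
P'[2]: 0x47 ⊕ 0x9E ⊕ 0xD4 = 0x0D.
P'[3]: 0xCC ⊕ 0x16 ⊕ 0x64 = 0xBE.
P'[4]: 0xAF ⊕ 0x74 ⊕ 0xA5 = 0x7E.
P'[5]: 0xC3 ⊕ 0x1F ⊕ 0x5A = 0x86.

P'[1] = 0x37, P'[2] = 0x0D, P'[3] = 0xBE, P'[4] = 0x7E, P'[5] = 0x86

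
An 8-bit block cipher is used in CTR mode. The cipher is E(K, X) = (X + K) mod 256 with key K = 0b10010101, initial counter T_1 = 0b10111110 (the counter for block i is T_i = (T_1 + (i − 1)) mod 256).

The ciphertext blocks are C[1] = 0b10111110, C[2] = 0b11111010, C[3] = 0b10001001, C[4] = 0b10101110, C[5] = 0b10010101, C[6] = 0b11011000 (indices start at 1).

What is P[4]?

CTR decryption: S_i = E(K, T_i) where T_i is the counter for block i; P_i = C_i ⊕ S_i.
P[4]: T = 0b11000001, S = E(K, T) = 0b01010110; 0b10101110 ⊕ 0b01010110 = 0b11111000.

P[4] = 0b11111000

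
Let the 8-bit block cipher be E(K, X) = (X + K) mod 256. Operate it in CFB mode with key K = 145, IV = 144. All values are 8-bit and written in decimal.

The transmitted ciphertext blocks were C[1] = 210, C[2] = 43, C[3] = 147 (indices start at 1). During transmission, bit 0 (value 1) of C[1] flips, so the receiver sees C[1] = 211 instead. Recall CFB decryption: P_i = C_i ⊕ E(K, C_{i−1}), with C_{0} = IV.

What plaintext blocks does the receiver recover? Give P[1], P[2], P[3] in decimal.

Only C[1] changed, to 211. In CFB, a change in C_i flips the same bit in P_i and garbles P_{i+1}. Decrypting the received ciphertext:
P[1]: E(K, 144) = 33; 211 ⊕ 33 = 242.
P[2]: E(K, 211) = 100; 43 ⊕ 100 = 79.
P[3]: E(K, 43) = 188; 147 ⊕ 188 = 47.
Blocks that differ from the original plaintext: P[1], P[2].

P[1] = 242, P[2] = 79, P[3] = 47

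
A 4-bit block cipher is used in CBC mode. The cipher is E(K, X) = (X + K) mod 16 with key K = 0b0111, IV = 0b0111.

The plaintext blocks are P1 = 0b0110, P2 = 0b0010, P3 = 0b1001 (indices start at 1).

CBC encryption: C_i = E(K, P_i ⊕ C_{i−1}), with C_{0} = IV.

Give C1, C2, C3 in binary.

C1 = 0b1000, C2 = 0b0001, C3 = 0b1111

C1: P1 ⊕ 0b0111 = 0b0001; E(K, 0b0001) = 0b1000.
C2: P2 ⊕ 0b1000 = 0b1010; E(K, 0b1010) = 0b0001.
C3: P3 ⊕ 0b0001 = 0b1000; E(K, 0b1000) = 0b1111.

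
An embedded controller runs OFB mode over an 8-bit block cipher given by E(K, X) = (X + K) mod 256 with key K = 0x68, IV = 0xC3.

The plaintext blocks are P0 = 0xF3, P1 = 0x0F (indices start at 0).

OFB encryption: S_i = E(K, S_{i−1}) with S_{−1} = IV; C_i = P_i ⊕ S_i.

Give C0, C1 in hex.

C0 = 0xD8, C1 = 0x9C

C0: S = E(K, 0xC3) = 0x2B; 0xF3 ⊕ 0x2B = 0xD8.
C1: S = E(K, 0x2B) = 0x93; 0x0F ⊕ 0x93 = 0x9C.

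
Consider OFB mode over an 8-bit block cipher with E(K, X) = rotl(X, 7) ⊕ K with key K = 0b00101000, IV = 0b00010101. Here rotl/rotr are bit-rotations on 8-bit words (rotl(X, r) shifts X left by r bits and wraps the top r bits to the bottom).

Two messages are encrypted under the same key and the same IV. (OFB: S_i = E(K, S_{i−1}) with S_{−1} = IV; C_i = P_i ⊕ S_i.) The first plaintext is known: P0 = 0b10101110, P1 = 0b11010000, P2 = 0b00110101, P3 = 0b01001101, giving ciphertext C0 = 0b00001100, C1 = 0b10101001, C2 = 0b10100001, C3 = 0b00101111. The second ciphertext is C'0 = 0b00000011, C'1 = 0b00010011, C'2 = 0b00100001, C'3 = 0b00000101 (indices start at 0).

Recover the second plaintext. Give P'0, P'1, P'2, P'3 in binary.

P'0 = 0b10100001, P'1 = 0b01101010, P'2 = 0b10110101, P'3 = 0b01100111

In OFB with a reused IV, both messages share the same keystream S_i, so C_i ⊕ C'_i = P_i ⊕ P'_i and thus P'_i = P_i ⊕ C_i ⊕ C'_i.
P'0: 0b10101110 ⊕ 0b00001100 ⊕ 0b00000011 = 0b10100001.
P'1: 0b11010000 ⊕ 0b10101001 ⊕ 0b00010011 = 0b01101010.
P'2: 0b00110101 ⊕ 0b10100001 ⊕ 0b00100001 = 0b10110101.
P'3: 0b01001101 ⊕ 0b00101111 ⊕ 0b00000101 = 0b01100111.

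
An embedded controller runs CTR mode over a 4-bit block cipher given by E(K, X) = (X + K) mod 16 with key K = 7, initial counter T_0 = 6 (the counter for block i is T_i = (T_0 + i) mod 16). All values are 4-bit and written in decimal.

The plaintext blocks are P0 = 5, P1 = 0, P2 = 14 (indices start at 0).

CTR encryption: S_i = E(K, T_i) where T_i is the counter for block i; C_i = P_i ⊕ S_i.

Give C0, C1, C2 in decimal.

C0 = 8, C1 = 14, C2 = 1

C0: T = 6, S = E(K, T) = 13; 5 ⊕ 13 = 8.
C1: T = 7, S = E(K, T) = 14; 0 ⊕ 14 = 14.
C2: T = 8, S = E(K, T) = 15; 14 ⊕ 15 = 1.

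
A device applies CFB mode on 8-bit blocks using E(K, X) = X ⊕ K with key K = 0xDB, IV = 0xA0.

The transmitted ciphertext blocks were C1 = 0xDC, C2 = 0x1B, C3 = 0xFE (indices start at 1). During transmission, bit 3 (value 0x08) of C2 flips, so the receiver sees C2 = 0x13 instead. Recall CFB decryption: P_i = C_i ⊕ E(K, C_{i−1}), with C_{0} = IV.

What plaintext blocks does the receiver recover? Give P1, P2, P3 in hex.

Only C2 changed, to 0x13. In CFB, a change in C_i flips the same bit in P_i and garbles P_{i+1}. Decrypting the received ciphertext:
P1: E(K, 0xA0) = 0x7B; 0xDC ⊕ 0x7B = 0xA7.
P2: E(K, 0xDC) = 0x07; 0x13 ⊕ 0x07 = 0x14.
P3: E(K, 0x13) = 0xC8; 0xFE ⊕ 0xC8 = 0x36.
Blocks that differ from the original plaintext: P2, P3.

P1 = 0xA7, P2 = 0x14, P3 = 0x36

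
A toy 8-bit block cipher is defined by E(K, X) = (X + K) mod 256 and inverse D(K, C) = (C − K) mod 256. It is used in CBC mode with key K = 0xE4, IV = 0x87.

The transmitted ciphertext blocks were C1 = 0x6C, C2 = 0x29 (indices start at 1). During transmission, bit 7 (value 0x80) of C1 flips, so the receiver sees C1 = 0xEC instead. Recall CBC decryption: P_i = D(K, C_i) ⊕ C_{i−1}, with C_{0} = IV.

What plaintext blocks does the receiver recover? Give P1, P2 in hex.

P1 = 0x8F, P2 = 0xA9

Only C1 changed, to 0xEC. In CBC, a change in C_i garbles P_i and flips the same bit in P_{i+1}. Decrypting the received ciphertext:
P1: D(K, 0xEC) = 0x08; 0x08 ⊕ 0x87 = 0x8F.
P2: D(K, 0x29) = 0x45; 0x45 ⊕ 0xEC = 0xA9.
Blocks that differ from the original plaintext: P1, P2.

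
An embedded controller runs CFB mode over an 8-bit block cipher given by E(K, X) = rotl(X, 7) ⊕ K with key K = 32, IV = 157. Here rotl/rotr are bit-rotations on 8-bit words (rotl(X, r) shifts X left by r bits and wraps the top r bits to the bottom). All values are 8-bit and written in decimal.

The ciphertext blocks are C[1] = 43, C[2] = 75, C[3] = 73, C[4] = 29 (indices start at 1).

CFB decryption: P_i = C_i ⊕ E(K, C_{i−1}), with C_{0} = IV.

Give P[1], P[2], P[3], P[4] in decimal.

P[1] = 197, P[2] = 254, P[3] = 204, P[4] = 153

P[1]: E(K, 157) = 238; 43 ⊕ 238 = 197.
P[2]: E(K, 43) = 181; 75 ⊕ 181 = 254.
P[3]: E(K, 75) = 133; 73 ⊕ 133 = 204.
P[4]: E(K, 73) = 132; 29 ⊕ 132 = 153.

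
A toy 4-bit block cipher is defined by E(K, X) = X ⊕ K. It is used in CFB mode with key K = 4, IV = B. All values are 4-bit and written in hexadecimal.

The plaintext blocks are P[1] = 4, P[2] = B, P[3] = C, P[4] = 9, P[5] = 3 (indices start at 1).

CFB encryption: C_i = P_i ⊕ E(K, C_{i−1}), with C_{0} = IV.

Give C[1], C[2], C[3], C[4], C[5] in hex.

C[1] = B, C[2] = 4, C[3] = C, C[4] = 1, C[5] = 6

C[1]: E(K, B) = F; 4 ⊕ F = B.
C[2]: E(K, B) = F; B ⊕ F = 4.
C[3]: E(K, 4) = 0; C ⊕ 0 = C.
C[4]: E(K, C) = 8; 9 ⊕ 8 = 1.
C[5]: E(K, 1) = 5; 3 ⊕ 5 = 6.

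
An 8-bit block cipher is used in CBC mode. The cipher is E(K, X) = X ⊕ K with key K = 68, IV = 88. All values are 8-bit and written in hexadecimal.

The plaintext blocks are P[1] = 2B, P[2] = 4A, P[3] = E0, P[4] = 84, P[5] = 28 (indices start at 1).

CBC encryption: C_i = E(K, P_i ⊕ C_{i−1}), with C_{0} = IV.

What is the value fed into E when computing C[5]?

C[1]: P[1] ⊕ 88 = A3; E(K, A3) = CB.
C[2]: P[2] ⊕ CB = 81; E(K, 81) = E9.
C[3]: P[3] ⊕ E9 = 09; E(K, 09) = 61.
C[4]: P[4] ⊕ 61 = E5; E(K, E5) = 8D.
C[5]: P[5] ⊕ 8D = A5; E(K, A5) = CD.
So the input to E for block [5] is A5.

A5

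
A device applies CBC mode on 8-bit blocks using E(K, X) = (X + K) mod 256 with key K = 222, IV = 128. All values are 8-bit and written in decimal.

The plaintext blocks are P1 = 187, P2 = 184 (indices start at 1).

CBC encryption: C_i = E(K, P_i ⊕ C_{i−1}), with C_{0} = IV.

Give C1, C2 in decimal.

C1 = 25, C2 = 127

C1: P1 ⊕ 128 = 59; E(K, 59) = 25.
C2: P2 ⊕ 25 = 161; E(K, 161) = 127.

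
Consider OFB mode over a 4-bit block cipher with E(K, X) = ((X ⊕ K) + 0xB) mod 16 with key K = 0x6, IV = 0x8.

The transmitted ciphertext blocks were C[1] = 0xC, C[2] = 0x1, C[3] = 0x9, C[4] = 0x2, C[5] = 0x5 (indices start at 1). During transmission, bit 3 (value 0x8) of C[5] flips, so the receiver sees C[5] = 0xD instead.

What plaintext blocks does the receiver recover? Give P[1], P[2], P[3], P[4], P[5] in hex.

OFB decryption: S_i = E(K, S_{i−1}) with S_{0} = IV; P_i = C_i ⊕ S_i.
Only C[5] changed, to 0xD. In OFB, a change in C_i flips the same bit in P_i only; the keystream is unaffected. Decrypting the received ciphertext:
P[1]: S = E(K, 0x8) = 0x9; 0xC ⊕ 0x9 = 0x5.
P[2]: S = E(K, 0x9) = 0xA; 0x1 ⊕ 0xA = 0xB.
P[3]: S = E(K, 0xA) = 0x7; 0x9 ⊕ 0x7 = 0xE.
P[4]: S = E(K, 0x7) = 0xC; 0x2 ⊕ 0xC = 0xE.
P[5]: S = E(K, 0xC) = 0x5; 0xD ⊕ 0x5 = 0x8.
Blocks that differ from the original plaintext: P[5].

P[1] = 0x5, P[2] = 0xB, P[3] = 0xE, P[4] = 0xE, P[5] = 0x8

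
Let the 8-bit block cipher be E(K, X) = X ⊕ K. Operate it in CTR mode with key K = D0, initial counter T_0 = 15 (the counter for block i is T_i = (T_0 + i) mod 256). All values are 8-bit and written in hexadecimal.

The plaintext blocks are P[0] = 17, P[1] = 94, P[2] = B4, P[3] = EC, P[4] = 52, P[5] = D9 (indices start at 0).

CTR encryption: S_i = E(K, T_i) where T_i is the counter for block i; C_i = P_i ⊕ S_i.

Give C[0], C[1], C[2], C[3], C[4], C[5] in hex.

C[0]: T = 15, S = E(K, T) = C5; 17 ⊕ C5 = D2.
C[1]: T = 16, S = E(K, T) = C6; 94 ⊕ C6 = 52.
C[2]: T = 17, S = E(K, T) = C7; B4 ⊕ C7 = 73.
C[3]: T = 18, S = E(K, T) = C8; EC ⊕ C8 = 24.
C[4]: T = 19, S = E(K, T) = C9; 52 ⊕ C9 = 9B.
C[5]: T = 1A, S = E(K, T) = CA; D9 ⊕ CA = 13.

C[0] = D2, C[1] = 52, C[2] = 73, C[3] = 24, C[4] = 9B, C[5] = 13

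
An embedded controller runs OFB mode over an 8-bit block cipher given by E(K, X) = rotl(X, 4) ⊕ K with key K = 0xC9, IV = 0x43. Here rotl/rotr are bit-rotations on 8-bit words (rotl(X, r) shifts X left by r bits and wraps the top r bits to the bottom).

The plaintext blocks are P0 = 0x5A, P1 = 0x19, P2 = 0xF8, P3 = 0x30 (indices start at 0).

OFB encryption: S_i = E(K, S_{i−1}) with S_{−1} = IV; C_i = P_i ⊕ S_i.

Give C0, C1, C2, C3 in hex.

C0 = 0xA7, C1 = 0x0F, C2 = 0x50, C3 = 0x73

C0: S = E(K, 0x43) = 0xFD; 0x5A ⊕ 0xFD = 0xA7.
C1: S = E(K, 0xFD) = 0x16; 0x19 ⊕ 0x16 = 0x0F.
C2: S = E(K, 0x16) = 0xA8; 0xF8 ⊕ 0xA8 = 0x50.
C3: S = E(K, 0xA8) = 0x43; 0x30 ⊕ 0x43 = 0x73.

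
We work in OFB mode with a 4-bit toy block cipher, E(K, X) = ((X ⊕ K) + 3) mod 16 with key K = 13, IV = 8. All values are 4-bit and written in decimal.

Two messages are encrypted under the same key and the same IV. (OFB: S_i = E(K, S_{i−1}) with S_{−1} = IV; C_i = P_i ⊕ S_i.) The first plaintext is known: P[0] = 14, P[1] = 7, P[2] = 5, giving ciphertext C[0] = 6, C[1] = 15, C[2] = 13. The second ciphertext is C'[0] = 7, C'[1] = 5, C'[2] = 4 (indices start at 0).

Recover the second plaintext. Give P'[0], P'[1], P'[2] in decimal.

In OFB with a reused IV, both messages share the same keystream S_i, so C_i ⊕ C'_i = P_i ⊕ P'_i and thus P'_i = P_i ⊕ C_i ⊕ C'_i.
P'[0]: 14 ⊕ 6 ⊕ 7 = 15.
P'[1]: 7 ⊕ 15 ⊕ 5 = 13.
P'[2]: 5 ⊕ 13 ⊕ 4 = 12.

P'[0] = 15, P'[1] = 13, P'[2] = 12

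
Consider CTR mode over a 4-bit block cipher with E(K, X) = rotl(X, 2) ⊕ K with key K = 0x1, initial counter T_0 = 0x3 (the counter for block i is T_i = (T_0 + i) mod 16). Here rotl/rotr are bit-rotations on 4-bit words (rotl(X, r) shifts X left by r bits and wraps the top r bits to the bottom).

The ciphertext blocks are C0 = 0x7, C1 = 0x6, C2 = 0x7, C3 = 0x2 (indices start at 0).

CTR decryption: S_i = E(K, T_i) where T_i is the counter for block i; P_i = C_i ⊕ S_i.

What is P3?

P3: T = 0x6, S = E(K, T) = 0x8; 0x2 ⊕ 0x8 = 0xA.

P3 = 0xA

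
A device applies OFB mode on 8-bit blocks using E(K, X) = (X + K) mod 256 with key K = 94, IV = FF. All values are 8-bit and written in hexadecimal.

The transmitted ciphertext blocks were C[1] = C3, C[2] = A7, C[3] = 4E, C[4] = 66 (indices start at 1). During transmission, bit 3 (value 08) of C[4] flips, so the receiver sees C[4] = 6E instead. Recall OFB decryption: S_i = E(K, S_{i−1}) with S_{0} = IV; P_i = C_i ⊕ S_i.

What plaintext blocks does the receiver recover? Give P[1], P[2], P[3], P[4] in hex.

Only C[4] changed, to 6E. In OFB, a change in C_i flips the same bit in P_i only; the keystream is unaffected. Decrypting the received ciphertext:
P[1]: S = E(K, FF) = 93; C3 ⊕ 93 = 50.
P[2]: S = E(K, 93) = 27; A7 ⊕ 27 = 80.
P[3]: S = E(K, 27) = BB; 4E ⊕ BB = F5.
P[4]: S = E(K, BB) = 4F; 6E ⊕ 4F = 21.
Blocks that differ from the original plaintext: P[4].

P[1] = 50, P[2] = 80, P[3] = F5, P[4] = 21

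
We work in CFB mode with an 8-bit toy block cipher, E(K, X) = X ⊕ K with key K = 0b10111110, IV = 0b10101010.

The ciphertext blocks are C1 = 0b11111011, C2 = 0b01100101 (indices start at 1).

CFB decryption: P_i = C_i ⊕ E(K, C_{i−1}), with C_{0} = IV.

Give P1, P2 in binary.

P1 = 0b11101111, P2 = 0b00100000

P1: E(K, 0b10101010) = 0b00010100; 0b11111011 ⊕ 0b00010100 = 0b11101111.
P2: E(K, 0b11111011) = 0b01000101; 0b01100101 ⊕ 0b01000101 = 0b00100000.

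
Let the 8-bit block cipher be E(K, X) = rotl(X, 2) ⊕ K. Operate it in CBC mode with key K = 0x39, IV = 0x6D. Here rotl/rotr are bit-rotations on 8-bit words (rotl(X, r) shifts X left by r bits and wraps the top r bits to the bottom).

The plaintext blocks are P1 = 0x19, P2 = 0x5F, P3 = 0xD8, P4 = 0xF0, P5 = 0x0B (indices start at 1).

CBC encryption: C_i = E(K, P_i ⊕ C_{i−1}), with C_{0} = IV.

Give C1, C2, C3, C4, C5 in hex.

C1 = 0xE8, C2 = 0xE7, C3 = 0xC5, C4 = 0xED, C5 = 0xA2

C1: P1 ⊕ 0x6D = 0x74; E(K, 0x74) = 0xE8.
C2: P2 ⊕ 0xE8 = 0xB7; E(K, 0xB7) = 0xE7.
C3: P3 ⊕ 0xE7 = 0x3F; E(K, 0x3F) = 0xC5.
C4: P4 ⊕ 0xC5 = 0x35; E(K, 0x35) = 0xED.
C5: P5 ⊕ 0xED = 0xE6; E(K, 0xE6) = 0xA2.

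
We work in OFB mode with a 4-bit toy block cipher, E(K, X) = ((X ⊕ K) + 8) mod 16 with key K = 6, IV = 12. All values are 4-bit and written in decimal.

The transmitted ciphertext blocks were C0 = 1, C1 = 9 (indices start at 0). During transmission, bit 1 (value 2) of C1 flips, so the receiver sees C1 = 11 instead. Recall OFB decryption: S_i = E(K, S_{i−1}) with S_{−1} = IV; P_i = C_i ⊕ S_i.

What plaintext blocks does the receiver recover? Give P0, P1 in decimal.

P0 = 3, P1 = 7

Only C1 changed, to 11. In OFB, a change in C_i flips the same bit in P_i only; the keystream is unaffected. Decrypting the received ciphertext:
P0: S = E(K, 12) = 2; 1 ⊕ 2 = 3.
P1: S = E(K, 2) = 12; 11 ⊕ 12 = 7.
Blocks that differ from the original plaintext: P1.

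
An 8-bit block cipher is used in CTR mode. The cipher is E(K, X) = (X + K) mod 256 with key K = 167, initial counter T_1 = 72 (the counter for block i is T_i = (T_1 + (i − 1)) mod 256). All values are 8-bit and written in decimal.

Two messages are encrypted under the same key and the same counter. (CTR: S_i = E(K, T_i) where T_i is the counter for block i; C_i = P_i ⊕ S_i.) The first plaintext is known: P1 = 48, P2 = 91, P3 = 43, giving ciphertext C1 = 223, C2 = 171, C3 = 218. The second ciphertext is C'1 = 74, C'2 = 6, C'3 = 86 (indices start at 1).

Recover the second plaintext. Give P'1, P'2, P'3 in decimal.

In CTR with a reused counter, both messages share the same keystream S_i, so C_i ⊕ C'_i = P_i ⊕ P'_i and thus P'_i = P_i ⊕ C_i ⊕ C'_i.
P'1: 48 ⊕ 223 ⊕ 74 = 165.
P'2: 91 ⊕ 171 ⊕ 6 = 246.
P'3: 43 ⊕ 218 ⊕ 86 = 167.

P'1 = 165, P'2 = 246, P'3 = 167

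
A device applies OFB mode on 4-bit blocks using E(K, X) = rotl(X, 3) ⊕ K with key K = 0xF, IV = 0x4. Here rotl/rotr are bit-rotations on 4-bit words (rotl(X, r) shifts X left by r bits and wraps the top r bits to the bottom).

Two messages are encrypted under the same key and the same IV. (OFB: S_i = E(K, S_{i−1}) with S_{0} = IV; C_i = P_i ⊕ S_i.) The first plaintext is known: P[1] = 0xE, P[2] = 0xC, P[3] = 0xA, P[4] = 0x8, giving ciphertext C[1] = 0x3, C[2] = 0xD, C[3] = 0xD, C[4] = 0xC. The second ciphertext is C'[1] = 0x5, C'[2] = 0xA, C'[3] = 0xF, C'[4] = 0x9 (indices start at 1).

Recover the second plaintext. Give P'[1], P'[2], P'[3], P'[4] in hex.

In OFB with a reused IV, both messages share the same keystream S_i, so C_i ⊕ C'_i = P_i ⊕ P'_i and thus P'_i = P_i ⊕ C_i ⊕ C'_i.
P'[1]: 0xE ⊕ 0x3 ⊕ 0x5 = 0x8.
P'[2]: 0xC ⊕ 0xD ⊕ 0xA = 0xB.
P'[3]: 0xA ⊕ 0xD ⊕ 0xF = 0x8.
P'[4]: 0x8 ⊕ 0xC ⊕ 0x9 = 0xD.

P'[1] = 0x8, P'[2] = 0xB, P'[3] = 0x8, P'[4] = 0xD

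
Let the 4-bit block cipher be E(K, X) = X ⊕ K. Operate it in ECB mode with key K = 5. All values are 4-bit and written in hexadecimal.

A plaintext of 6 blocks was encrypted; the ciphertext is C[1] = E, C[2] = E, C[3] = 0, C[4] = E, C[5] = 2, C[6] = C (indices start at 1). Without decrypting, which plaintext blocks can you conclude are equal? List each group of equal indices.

ECB encrypts each block independently with the same key, so equal ciphertext blocks imply equal plaintext blocks.
C[1] = C[2] = C[4] = E, so P[1] = P[2] = P[4].

P[1] = P[2] = P[4]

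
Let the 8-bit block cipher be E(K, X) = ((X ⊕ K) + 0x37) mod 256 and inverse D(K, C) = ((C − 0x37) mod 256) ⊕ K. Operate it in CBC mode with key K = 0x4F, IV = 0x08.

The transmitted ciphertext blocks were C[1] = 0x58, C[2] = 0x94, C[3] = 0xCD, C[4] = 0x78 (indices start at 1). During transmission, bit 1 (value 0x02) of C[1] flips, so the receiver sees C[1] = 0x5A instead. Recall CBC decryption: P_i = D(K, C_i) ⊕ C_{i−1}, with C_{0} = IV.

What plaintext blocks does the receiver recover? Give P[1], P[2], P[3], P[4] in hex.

P[1] = 0x64, P[2] = 0x48, P[3] = 0x4D, P[4] = 0xC3

Only C[1] changed, to 0x5A. In CBC, a change in C_i garbles P_i and flips the same bit in P_{i+1}. Decrypting the received ciphertext:
P[1]: D(K, 0x5A) = 0x6C; 0x6C ⊕ 0x08 = 0x64.
P[2]: D(K, 0x94) = 0x12; 0x12 ⊕ 0x5A = 0x48.
P[3]: D(K, 0xCD) = 0xD9; 0xD9 ⊕ 0x94 = 0x4D.
P[4]: D(K, 0x78) = 0x0E; 0x0E ⊕ 0xCD = 0xC3.
Blocks that differ from the original plaintext: P[1], P[2].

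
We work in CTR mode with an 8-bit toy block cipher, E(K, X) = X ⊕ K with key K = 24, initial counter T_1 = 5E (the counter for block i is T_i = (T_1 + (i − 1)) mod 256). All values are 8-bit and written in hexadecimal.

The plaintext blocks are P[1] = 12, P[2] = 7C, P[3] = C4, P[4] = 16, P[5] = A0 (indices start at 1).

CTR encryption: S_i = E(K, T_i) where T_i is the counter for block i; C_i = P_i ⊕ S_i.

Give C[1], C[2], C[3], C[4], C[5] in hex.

C[1]: T = 5E, S = E(K, T) = 7A; 12 ⊕ 7A = 68.
C[2]: T = 5F, S = E(K, T) = 7B; 7C ⊕ 7B = 07.
C[3]: T = 60, S = E(K, T) = 44; C4 ⊕ 44 = 80.
C[4]: T = 61, S = E(K, T) = 45; 16 ⊕ 45 = 53.
C[5]: T = 62, S = E(K, T) = 46; A0 ⊕ 46 = E6.

C[1] = 68, C[2] = 07, C[3] = 80, C[4] = 53, C[5] = E6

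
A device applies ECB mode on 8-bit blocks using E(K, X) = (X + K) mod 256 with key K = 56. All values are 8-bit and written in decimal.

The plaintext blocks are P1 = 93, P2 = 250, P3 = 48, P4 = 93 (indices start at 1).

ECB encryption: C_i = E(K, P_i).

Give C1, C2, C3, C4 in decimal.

C1 = 149, C2 = 50, C3 = 104, C4 = 149

C1: E(K, 93) = 149.
C2: E(K, 250) = 50.
C3: E(K, 48) = 104.
C4: E(K, 93) = 149.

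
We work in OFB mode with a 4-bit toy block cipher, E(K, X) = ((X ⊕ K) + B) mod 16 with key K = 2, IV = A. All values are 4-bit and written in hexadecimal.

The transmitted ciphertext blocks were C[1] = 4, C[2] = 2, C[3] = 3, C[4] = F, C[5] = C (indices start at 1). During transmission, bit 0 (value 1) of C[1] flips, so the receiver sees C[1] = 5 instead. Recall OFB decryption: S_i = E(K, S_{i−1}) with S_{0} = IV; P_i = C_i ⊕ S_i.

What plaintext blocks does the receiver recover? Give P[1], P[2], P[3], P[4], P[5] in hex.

P[1] = 6, P[2] = E, P[3] = A, P[4] = 9, P[5] = 3

Only C[1] changed, to 5. In OFB, a change in C_i flips the same bit in P_i only; the keystream is unaffected. Decrypting the received ciphertext:
P[1]: S = E(K, A) = 3; 5 ⊕ 3 = 6.
P[2]: S = E(K, 3) = C; 2 ⊕ C = E.
P[3]: S = E(K, C) = 9; 3 ⊕ 9 = A.
P[4]: S = E(K, 9) = 6; F ⊕ 6 = 9.
P[5]: S = E(K, 6) = F; C ⊕ F = 3.
Blocks that differ from the original plaintext: P[1].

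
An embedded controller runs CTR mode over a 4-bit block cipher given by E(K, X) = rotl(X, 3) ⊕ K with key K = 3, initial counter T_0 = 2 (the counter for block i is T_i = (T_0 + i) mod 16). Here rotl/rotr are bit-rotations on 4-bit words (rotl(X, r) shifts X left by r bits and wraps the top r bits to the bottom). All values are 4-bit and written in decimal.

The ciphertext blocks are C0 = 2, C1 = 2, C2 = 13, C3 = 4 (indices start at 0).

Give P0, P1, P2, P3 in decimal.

CTR decryption: S_i = E(K, T_i) where T_i is the counter for block i; P_i = C_i ⊕ S_i.
P0: T = 2, S = E(K, T) = 2; 2 ⊕ 2 = 0.
P1: T = 3, S = E(K, T) = 10; 2 ⊕ 10 = 8.
P2: T = 4, S = E(K, T) = 1; 13 ⊕ 1 = 12.
P3: T = 5, S = E(K, T) = 9; 4 ⊕ 9 = 13.

P0 = 0, P1 = 8, P2 = 12, P3 = 13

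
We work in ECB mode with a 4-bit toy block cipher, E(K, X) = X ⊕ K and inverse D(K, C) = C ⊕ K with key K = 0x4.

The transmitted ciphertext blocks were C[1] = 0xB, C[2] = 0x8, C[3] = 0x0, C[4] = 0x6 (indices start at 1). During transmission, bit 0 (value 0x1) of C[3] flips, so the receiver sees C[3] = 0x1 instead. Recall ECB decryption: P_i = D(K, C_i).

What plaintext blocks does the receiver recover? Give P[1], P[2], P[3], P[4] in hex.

P[1] = 0xF, P[2] = 0xC, P[3] = 0x5, P[4] = 0x2

Only C[3] changed, to 0x1. In ECB, a change in C_i affects only P_i. Decrypting the received ciphertext:
P[1]: D(K, 0xB) = 0xF.
P[2]: D(K, 0x8) = 0xC.
P[3]: D(K, 0x1) = 0x5.
P[4]: D(K, 0x6) = 0x2.
Blocks that differ from the original plaintext: P[3].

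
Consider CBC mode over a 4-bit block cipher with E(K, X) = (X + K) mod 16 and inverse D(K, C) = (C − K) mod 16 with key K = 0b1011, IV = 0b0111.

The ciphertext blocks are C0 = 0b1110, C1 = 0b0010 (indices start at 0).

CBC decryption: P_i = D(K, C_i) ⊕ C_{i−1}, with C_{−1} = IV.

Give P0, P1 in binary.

P0: D(K, 0b1110) = 0b0011; 0b0011 ⊕ 0b0111 = 0b0100.
P1: D(K, 0b0010) = 0b0111; 0b0111 ⊕ 0b1110 = 0b1001.

P0 = 0b0100, P1 = 0b1001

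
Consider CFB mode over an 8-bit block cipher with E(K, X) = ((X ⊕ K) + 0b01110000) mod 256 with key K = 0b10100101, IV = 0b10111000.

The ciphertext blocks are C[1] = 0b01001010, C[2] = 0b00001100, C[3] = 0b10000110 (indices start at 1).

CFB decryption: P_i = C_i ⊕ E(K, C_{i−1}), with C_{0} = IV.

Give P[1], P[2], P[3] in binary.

P[1] = 0b11000111, P[2] = 0b01010011, P[3] = 0b10011111

P[1]: E(K, 0b10111000) = 0b10001101; 0b01001010 ⊕ 0b10001101 = 0b11000111.
P[2]: E(K, 0b01001010) = 0b01011111; 0b00001100 ⊕ 0b01011111 = 0b01010011.
P[3]: E(K, 0b00001100) = 0b00011001; 0b10000110 ⊕ 0b00011001 = 0b10011111.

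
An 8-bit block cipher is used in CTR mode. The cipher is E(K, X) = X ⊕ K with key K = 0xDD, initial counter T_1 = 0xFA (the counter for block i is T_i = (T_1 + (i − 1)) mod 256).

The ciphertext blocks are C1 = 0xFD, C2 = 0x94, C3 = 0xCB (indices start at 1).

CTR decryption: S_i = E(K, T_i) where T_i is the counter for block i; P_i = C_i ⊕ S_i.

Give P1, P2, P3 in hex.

P1 = 0xDA, P2 = 0xB2, P3 = 0xEA

P1: T = 0xFA, S = E(K, T) = 0x27; 0xFD ⊕ 0x27 = 0xDA.
P2: T = 0xFB, S = E(K, T) = 0x26; 0x94 ⊕ 0x26 = 0xB2.
P3: T = 0xFC, S = E(K, T) = 0x21; 0xCB ⊕ 0x21 = 0xEA.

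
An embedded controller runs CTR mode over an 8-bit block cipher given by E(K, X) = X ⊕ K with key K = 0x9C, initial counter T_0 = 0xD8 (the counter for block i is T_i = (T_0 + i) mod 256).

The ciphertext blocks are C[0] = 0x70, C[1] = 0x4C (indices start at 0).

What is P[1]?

CTR decryption: S_i = E(K, T_i) where T_i is the counter for block i; P_i = C_i ⊕ S_i.
P[1]: T = 0xD9, S = E(K, T) = 0x45; 0x4C ⊕ 0x45 = 0x09.

P[1] = 0x09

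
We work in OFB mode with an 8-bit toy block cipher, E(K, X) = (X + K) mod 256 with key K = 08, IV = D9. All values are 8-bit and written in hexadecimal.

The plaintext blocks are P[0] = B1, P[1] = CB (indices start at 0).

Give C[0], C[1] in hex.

OFB encryption: S_i = E(K, S_{i−1}) with S_{−1} = IV; C_i = P_i ⊕ S_i.
C[0]: S = E(K, D9) = E1; B1 ⊕ E1 = 50.
C[1]: S = E(K, E1) = E9; CB ⊕ E9 = 22.

C[0] = 50, C[1] = 22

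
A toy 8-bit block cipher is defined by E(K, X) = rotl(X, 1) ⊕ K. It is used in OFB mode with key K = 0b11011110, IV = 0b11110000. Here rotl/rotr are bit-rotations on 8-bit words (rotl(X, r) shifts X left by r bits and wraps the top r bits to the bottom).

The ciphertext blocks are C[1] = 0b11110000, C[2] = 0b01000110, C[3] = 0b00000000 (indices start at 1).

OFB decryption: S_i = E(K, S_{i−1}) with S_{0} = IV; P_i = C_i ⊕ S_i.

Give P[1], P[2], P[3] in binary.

P[1] = 0b11001111, P[2] = 0b11100110, P[3] = 0b10011111

P[1]: S = E(K, 0b11110000) = 0b00111111; 0b11110000 ⊕ 0b00111111 = 0b11001111.
P[2]: S = E(K, 0b00111111) = 0b10100000; 0b01000110 ⊕ 0b10100000 = 0b11100110.
P[3]: S = E(K, 0b10100000) = 0b10011111; 0b00000000 ⊕ 0b10011111 = 0b10011111.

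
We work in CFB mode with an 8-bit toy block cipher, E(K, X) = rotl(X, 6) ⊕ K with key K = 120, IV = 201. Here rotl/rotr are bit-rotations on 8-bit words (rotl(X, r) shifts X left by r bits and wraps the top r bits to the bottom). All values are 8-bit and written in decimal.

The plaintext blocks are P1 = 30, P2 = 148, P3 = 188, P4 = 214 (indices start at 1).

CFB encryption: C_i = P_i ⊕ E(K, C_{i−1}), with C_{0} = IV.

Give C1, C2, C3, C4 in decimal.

C1 = 20, C2 = 233, C3 = 190, C4 = 1

C1: E(K, 201) = 10; 30 ⊕ 10 = 20.
C2: E(K, 20) = 125; 148 ⊕ 125 = 233.
C3: E(K, 233) = 2; 188 ⊕ 2 = 190.
C4: E(K, 190) = 215; 214 ⊕ 215 = 1.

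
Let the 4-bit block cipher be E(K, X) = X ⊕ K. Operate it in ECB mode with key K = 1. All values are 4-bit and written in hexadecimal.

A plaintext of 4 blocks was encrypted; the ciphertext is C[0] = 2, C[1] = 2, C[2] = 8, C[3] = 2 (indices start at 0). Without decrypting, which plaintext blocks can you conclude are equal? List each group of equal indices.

P[0] = P[1] = P[3]

ECB encrypts each block independently with the same key, so equal ciphertext blocks imply equal plaintext blocks.
C[0] = C[1] = C[3] = 2, so P[0] = P[1] = P[3].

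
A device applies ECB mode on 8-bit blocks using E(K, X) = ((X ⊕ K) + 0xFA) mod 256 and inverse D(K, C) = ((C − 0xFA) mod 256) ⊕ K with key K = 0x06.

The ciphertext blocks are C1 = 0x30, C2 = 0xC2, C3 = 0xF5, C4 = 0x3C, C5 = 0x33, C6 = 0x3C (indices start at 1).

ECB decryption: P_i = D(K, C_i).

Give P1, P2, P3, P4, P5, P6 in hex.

P1 = 0x30, P2 = 0xCE, P3 = 0xFD, P4 = 0x44, P5 = 0x3F, P6 = 0x44

P1: D(K, 0x30) = 0x30.
P2: D(K, 0xC2) = 0xCE.
P3: D(K, 0xF5) = 0xFD.
P4: D(K, 0x3C) = 0x44.
P5: D(K, 0x33) = 0x3F.
P6: D(K, 0x3C) = 0x44.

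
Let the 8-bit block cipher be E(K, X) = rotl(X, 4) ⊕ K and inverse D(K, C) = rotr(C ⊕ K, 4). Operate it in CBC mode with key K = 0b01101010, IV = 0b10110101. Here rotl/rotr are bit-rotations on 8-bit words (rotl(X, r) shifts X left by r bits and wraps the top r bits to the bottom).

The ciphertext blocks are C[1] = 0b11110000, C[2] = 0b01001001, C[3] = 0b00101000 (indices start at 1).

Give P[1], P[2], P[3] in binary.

P[1] = 0b00011100, P[2] = 0b11000010, P[3] = 0b01101101

CBC decryption: P_i = D(K, C_i) ⊕ C_{i−1}, with C_{0} = IV.
P[1]: D(K, 0b11110000) = 0b10101001; 0b10101001 ⊕ 0b10110101 = 0b00011100.
P[2]: D(K, 0b01001001) = 0b00110010; 0b00110010 ⊕ 0b11110000 = 0b11000010.
P[3]: D(K, 0b00101000) = 0b00100100; 0b00100100 ⊕ 0b01001001 = 0b01101101.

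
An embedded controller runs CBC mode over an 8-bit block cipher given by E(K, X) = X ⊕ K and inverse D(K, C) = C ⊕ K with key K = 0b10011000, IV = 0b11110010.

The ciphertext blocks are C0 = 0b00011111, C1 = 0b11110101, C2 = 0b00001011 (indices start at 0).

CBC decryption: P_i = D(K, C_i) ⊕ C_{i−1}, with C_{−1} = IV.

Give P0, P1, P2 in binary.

P0: D(K, 0b00011111) = 0b10000111; 0b10000111 ⊕ 0b11110010 = 0b01110101.
P1: D(K, 0b11110101) = 0b01101101; 0b01101101 ⊕ 0b00011111 = 0b01110010.
P2: D(K, 0b00001011) = 0b10010011; 0b10010011 ⊕ 0b11110101 = 0b01100110.

P0 = 0b01110101, P1 = 0b01110010, P2 = 0b01100110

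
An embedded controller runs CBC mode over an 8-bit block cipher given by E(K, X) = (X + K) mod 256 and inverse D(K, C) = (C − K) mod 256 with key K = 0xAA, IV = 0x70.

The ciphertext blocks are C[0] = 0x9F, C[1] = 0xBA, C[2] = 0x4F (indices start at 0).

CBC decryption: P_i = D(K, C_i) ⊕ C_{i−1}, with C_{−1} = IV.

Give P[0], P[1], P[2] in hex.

P[0] = 0x85, P[1] = 0x8F, P[2] = 0x1F

P[0]: D(K, 0x9F) = 0xF5; 0xF5 ⊕ 0x70 = 0x85.
P[1]: D(K, 0xBA) = 0x10; 0x10 ⊕ 0x9F = 0x8F.
P[2]: D(K, 0x4F) = 0xA5; 0xA5 ⊕ 0xBA = 0x1F.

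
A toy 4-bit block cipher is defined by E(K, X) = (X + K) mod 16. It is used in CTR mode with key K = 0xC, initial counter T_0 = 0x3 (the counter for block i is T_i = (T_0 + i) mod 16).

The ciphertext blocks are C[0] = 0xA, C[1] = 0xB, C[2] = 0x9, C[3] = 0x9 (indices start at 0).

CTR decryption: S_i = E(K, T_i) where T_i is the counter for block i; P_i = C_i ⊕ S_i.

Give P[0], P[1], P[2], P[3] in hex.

P[0] = 0x5, P[1] = 0xB, P[2] = 0x8, P[3] = 0xB

P[0]: T = 0x3, S = E(K, T) = 0xF; 0xA ⊕ 0xF = 0x5.
P[1]: T = 0x4, S = E(K, T) = 0x0; 0xB ⊕ 0x0 = 0xB.
P[2]: T = 0x5, S = E(K, T) = 0x1; 0x9 ⊕ 0x1 = 0x8.
P[3]: T = 0x6, S = E(K, T) = 0x2; 0x9 ⊕ 0x2 = 0xB.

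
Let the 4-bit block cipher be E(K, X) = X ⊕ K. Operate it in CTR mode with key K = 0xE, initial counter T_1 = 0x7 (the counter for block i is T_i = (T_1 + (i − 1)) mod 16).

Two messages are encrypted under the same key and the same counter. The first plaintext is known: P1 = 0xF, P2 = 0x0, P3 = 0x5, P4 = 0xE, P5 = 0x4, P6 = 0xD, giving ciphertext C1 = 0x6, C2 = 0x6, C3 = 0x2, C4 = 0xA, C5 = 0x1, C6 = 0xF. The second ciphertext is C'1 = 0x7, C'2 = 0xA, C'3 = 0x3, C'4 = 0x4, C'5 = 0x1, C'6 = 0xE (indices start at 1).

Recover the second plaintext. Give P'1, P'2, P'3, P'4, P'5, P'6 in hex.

In CTR with a reused counter, both messages share the same keystream S_i, so C_i ⊕ C'_i = P_i ⊕ P'_i and thus P'_i = P_i ⊕ C_i ⊕ C'_i.
P'1: 0xF ⊕ 0x6 ⊕ 0x7 = 0xE.
P'2: 0x0 ⊕ 0x6 ⊕ 0xA = 0xC.
P'3: 0x5 ⊕ 0x2 ⊕ 0x3 = 0x4.
P'4: 0xE ⊕ 0xA ⊕ 0x4 = 0x0.
P'5: 0x4 ⊕ 0x1 ⊕ 0x1 = 0x4.
P'6: 0xD ⊕ 0xF ⊕ 0xE = 0xC.

P'1 = 0xE, P'2 = 0xC, P'3 = 0x4, P'4 = 0x0, P'5 = 0x4, P'6 = 0xC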